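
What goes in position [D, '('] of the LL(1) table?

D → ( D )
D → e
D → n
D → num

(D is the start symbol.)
To find M[D, '('], we find productions for D where '(' is in the predict set (PREDICT(N → α) = (FIRST(α) \ {ε}) ∪ (FOLLOW(N) if α ⇒* ε)).

D → ( D ): PREDICT = { '(' }
  '(' is in predict set, so this production goes in M[D, '(']
D → e: PREDICT = { 'e' }
D → n: PREDICT = { 'n' }
D → num: PREDICT = { 'num' }

M[D, '('] = D → ( D )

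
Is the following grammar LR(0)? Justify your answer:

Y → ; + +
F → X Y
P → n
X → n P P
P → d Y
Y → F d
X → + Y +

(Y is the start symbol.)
Yes, the grammar is LR(0)

A grammar is LR(0) if no state in the canonical LR(0) collection has:
  - both a shift item (dot before a terminal) and a complete item (shift-reduce conflict), or
  - two or more complete items (reduce-reduce conflict; the accept item [Y' → Y .] counts as a complete item here).

Augment with Y' → Y and build the canonical LR(0) collection (I0 = CLOSURE({[Y' → . Y]}), then GOTO on every symbol after a dot until no new states appear). It has 18 states:
  I0: { [F → . X Y], [X → . + Y +], [X → . n P P], [Y → . ; + +], [Y → . F d], [Y' → . Y] }  — shift
  I1: { [F → . X Y], [X → + . Y +], [X → . + Y +], [X → . n P P], [Y → . ; + +], [Y → . F d] }  — shift
  I2: { [Y → ; . + +] }  — shift
  I3: { [Y → F . d] }  — shift
  I4: { [F → . X Y], [F → X . Y], [X → . + Y +], [X → . n P P], [Y → . ; + +], [Y → . F d] }  — shift
  I5: { [Y' → Y .] }  — accept
  I6: { [P → . d Y], [P → . n], [X → n . P P] }  — shift
  I7: { [P → . d Y], [P → . n], [X → n P . P] }  — shift
  I8: { [F → . X Y], [P → d . Y], [X → . + Y +], [X → . n P P], [Y → . ; + +], [Y → . F d] }  — shift
  I9: { [P → n .] }  — reduce
  I10: { [P → d Y .] }  — reduce
  I11: { [X → n P P .] }  — reduce
  I12: { [F → X Y .] }  — reduce
  I13: { [Y → F d .] }  — reduce
  I14: { [Y → ; + . +] }  — shift
  I15: { [Y → ; + + .] }  — reduce
  I16: { [X → + Y . +] }  — shift
  I17: { [X → + Y + .] }  — reduce

Every state is either a pure shift/goto state or contains exactly one complete item and nothing to shift — no conflicts. The grammar is LR(0).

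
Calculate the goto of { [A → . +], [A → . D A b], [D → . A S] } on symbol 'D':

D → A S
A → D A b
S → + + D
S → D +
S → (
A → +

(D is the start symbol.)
{ [A → . +], [A → . D A b], [A → D . A b], [D → . A S] }

GOTO(I, 'D') = CLOSURE({ [A → αX.β] : [A → α.Xβ] ∈ I, X = 'D' })

Items with dot before 'D', with the dot advanced:
  [A → . D A b] → [A → D . A b]
Closure of the advanced items:
  [A → D . A b] has the dot before A: add [A → . D A b], [A → . +]
  [A → . D A b] has the dot before D: add [D → . A S]

GOTO = { [A → . +], [A → . D A b], [A → D . A b], [D → . A S] }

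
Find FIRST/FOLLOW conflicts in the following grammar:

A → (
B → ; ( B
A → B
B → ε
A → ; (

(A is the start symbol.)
No FIRST/FOLLOW conflicts.

A FIRST/FOLLOW conflict occurs when a non-terminal N has a nullable alternative N → β (β ⇒* ε) and another alternative N → α with FIRST(α) ∩ FOLLOW(N) ≠ ∅: on such a lookahead the parser cannot decide between expanding α and letting N vanish via β.

Nullable non-terminals: A, B.
FIRST sets used below: FIRST(B) = { ';', ε }

A: nullable alternative(s) A → B; FOLLOW(A) = { $ }
  A → (: FIRST \ {ε} = { '(' } — disjoint from FOLLOW(A)
  A → B: FIRST \ {ε} = { ';' } — this is the only nullable alternative, skip
  A → ; (: FIRST \ {ε} = { ';' } — disjoint from FOLLOW(A)

B: nullable alternative(s) B → ε; FOLLOW(B) = { $ }
  B → ; ( B: FIRST \ {ε} = { ';' } — disjoint from FOLLOW(B)
  B → ε: FIRST \ {ε} = { } — this is the only nullable alternative, skip

No FIRST/FOLLOW conflicts found.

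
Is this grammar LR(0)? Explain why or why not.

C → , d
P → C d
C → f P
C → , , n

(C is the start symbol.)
A grammar is LR(0) if no state in the canonical LR(0) collection has:
  - both a shift item (dot before a terminal) and a complete item (shift-reduce conflict), or
  - two or more complete items (reduce-reduce conflict; the accept item [C' → C .] counts as a complete item here).

Augment with C' → C and build the canonical LR(0) collection (I0 = CLOSURE({[C' → . C]}), then GOTO on every symbol after a dot until no new states appear). It has 10 states:
  I0: { [C → . , , n], [C → . , d], [C → . f P], [C' → . C] }  — shift
  I1: { [C → , . , n], [C → , . d] }  — shift
  I2: { [C' → C .] }  — accept
  I3: { [C → . , , n], [C → . , d], [C → . f P], [C → f . P], [P → . C d] }  — shift
  I4: { [P → C . d] }  — shift
  I5: { [C → f P .] }  — reduce
  I6: { [P → C d .] }  — reduce
  I7: { [C → , , . n] }  — shift
  I8: { [C → , d .] }  — reduce
  I9: { [C → , , n .] }  — reduce

Every state is either a pure shift/goto state or contains exactly one complete item and nothing to shift — no conflicts. The grammar is LR(0).

Answer: Yes, the grammar is LR(0)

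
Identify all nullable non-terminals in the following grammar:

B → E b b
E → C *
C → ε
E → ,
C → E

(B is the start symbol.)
A non-terminal is nullable if it can derive ε (the empty string): either it has an ε-production, or it has a production whose right-hand side consists entirely of nullable non-terminals.

ε-productions: C → ε
So C is immediately nullable.
No further non-terminal can be added: every production for the remaining non-terminals contains a terminal or a non-nullable non-terminal.
Nullable = { 'C' }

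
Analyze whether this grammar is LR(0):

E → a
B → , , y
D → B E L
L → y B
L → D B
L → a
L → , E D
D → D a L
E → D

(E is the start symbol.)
No. Shift-reduce conflict between [E → D .] and [D → D . a L]

A grammar is LR(0) if no state in the canonical LR(0) collection has:
  - both a shift item (dot before a terminal) and a complete item (shift-reduce conflict), or
  - two or more complete items (reduce-reduce conflict; the accept item [E' → E .] counts as a complete item here).

Augment with E' → E and build the canonical LR(0) collection (I0 = CLOSURE({[E' → . E]}), then GOTO on every symbol after a dot until no new states appear). It has 21 states:
  I0: { [B → . , , y], [D → . B E L], [D → . D a L], [E → . D], [E → . a], [E' → . E] }  — shift
  I1: { [B → , . , y] }  — shift
  I2: { [B → . , , y], [D → . B E L], [D → . D a L], [D → B . E L], [E → . D], [E → . a] }  — shift
  I3: { [D → D . a L], [E → D .] }  — shift, reduce
  I4: { [E' → E .] }  — accept
  I5: { [E → a .] }  — reduce
  I6: { [B → . , , y], [D → . B E L], [D → . D a L], [D → D a . L], [L → . , E D], [L → . D B], [L → . a], [L → . y B] }  — shift
  I7: { [B → , . , y], [B → . , , y], [D → . B E L], [D → . D a L], [E → . D], [E → . a], [L → , . E D] }  — shift
  I8: { [B → . , , y], [D → D . a L], [L → D . B] }  — shift
  I9: { [D → D a L .] }  — reduce
  I10: { [L → a .] }  — reduce
  I11: { [B → . , , y], [L → y . B] }  — shift
  I12: { [L → y B .] }  — reduce
  I13: { [L → D B .] }  — reduce
  I14: { [B → , , . y], [B → , . , y] }  — shift
  I15: { [B → . , , y], [D → . B E L], [D → . D a L], [L → , E . D] }  — shift
  I16: { [D → D . a L], [L → , E D .] }  — shift, reduce
  I17: { [B → , , . y] }  — shift
  I18: { [B → , , y .] }  — reduce
  I19: { [B → . , , y], [D → . B E L], [D → . D a L], [D → B E . L], [L → . , E D], [L → . D B], [L → . a], [L → . y B] }  — shift
  I20: { [D → B E L .] }  — reduce

Conflict in state I3:
  Shift-reduce conflict between [E → D .] and [D → D . a L]
So the grammar is NOT LR(0).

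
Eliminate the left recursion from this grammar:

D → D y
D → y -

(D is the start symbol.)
D → y - D'
D' → y D'
D' → ε

D is directly left-recursive. The standard transformation for
  A → A α₁ | ... | A α_m | β₁ | ... | β_n
is
  A  → β₁ A' | ... | β_n A'
  A' → α₁ A' | ... | α_m A' | ε

D → y - becomes D → y - D'
D → D y becomes D' → y D'
Add D' → ε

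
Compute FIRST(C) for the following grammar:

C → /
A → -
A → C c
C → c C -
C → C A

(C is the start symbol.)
{ '/', 'c' }

To compute FIRST(C), examine every production with C on the left-hand side, reading each right-hand side left to right until a non-nullable symbol is reached.

From C → /:
  - '/' is a terminal: add '/' and stop
From C → c C -:
  - c is a terminal: add 'c' and stop
From C → C A:
  - C is the symbol being defined: contributes nothing new
    C is not nullable, so stop

Collecting: FIRST(C) = { '/', 'c' }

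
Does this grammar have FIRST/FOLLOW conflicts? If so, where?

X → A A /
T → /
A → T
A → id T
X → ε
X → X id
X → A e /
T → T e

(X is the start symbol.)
Yes. X → A A '/' with FOLLOW(X) on { 'id' }; X → X id with FOLLOW(X) on { 'id' }; X → A e '/' with FOLLOW(X) on { 'id' }

A FIRST/FOLLOW conflict occurs when a non-terminal N has a nullable alternative N → β (β ⇒* ε) and another alternative N → α with FIRST(α) ∩ FOLLOW(N) ≠ ∅: on such a lookahead the parser cannot decide between expanding α and letting N vanish via β.

Nullable non-terminals: X.
FIRST sets used below: FIRST(A) = { '/', 'id' }, FIRST(X) = { '/', 'id', ε }

X: nullable alternative(s) X → ε; FOLLOW(X) = { $, 'id' }
  X → A A /: FIRST \ {ε} = { '/', 'id' } — overlaps FOLLOW(X) on { 'id' }: CONFLICT
  X → ε: FIRST \ {ε} = { } — this is the only nullable alternative, skip
  X → X id: FIRST \ {ε} = { '/', 'id' } — overlaps FOLLOW(X) on { 'id' }: CONFLICT
  X → A e /: FIRST \ {ε} = { '/', 'id' } — overlaps FOLLOW(X) on { 'id' }: CONFLICT

A, T have no nullable alternative, so no FIRST/FOLLOW check is needed there.

So the grammar has 3 FIRST/FOLLOW conflicts (marked CONFLICT above).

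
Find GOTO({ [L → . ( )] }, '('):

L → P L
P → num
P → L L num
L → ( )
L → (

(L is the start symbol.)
{ [L → ( . )] }

GOTO(I, '(') = CLOSURE({ [A → αX.β] : [A → α.Xβ] ∈ I, X = '(' })

Items with dot before '(', with the dot advanced:
  [L → . ( )] → [L → ( . )]
Closure adds nothing (no advanced item has the dot before a non-terminal).

GOTO = { [L → ( . )] }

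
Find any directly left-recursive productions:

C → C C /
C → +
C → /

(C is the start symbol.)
Yes, C is left-recursive

C → C C /: LEFT RECURSIVE (starts with C)
C → +: starts with '+'
C → /: starts with '/'

The grammar has direct left recursion on: C.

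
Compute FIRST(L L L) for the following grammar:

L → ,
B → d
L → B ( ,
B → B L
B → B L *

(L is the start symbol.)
{ ',', 'd' }

FIRST sets of the non-terminals involved (from the grammar, by fixed-point iteration):
  FIRST(L) = { ',', 'd' }

To compute FIRST(L L L), process the symbols left to right:
Symbol L is a non-terminal. Add FIRST(L) \ {ε} = { ',', 'd' }
L is not nullable (ε ∉ FIRST(L)), so stop here.
FIRST(L L L) = { ',', 'd' }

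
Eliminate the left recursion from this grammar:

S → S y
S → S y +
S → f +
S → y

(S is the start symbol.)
S is directly left-recursive. The standard transformation for
  A → A α₁ | ... | A α_m | β₁ | ... | β_n
is
  A  → β₁ A' | ... | β_n A'
  A' → α₁ A' | ... | α_m A' | ε

S → f + becomes S → f + S'
S → y becomes S → y S'
S → S y becomes S' → y S'
S → S y + becomes S' → y + S'
Add S' → ε

Resulting grammar:
S → f + S'
S → y S'
S' → y S'
S' → y + S'
S' → ε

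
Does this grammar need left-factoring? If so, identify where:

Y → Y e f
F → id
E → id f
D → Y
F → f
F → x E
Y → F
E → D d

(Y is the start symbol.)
No, left-factoring is not needed

Left-factoring is needed when two productions for the same non-terminal
share a common prefix on the right-hand side.

Productions for Y:
  Y → Y e f
  Y → F
Productions for F:
  F → id
  F → f
  F → x E
Productions for E:
  E → id f
  E → D d

No common prefixes found.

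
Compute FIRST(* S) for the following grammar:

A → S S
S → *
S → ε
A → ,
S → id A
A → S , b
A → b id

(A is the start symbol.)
{ '*' }

To compute FIRST(* S), process the symbols left to right:
Symbol * is a terminal. Add '*' and stop.
FIRST(* S) = { '*' }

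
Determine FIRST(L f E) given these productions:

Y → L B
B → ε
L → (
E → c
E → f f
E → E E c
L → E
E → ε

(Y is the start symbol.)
FIRST sets of the non-terminals involved (from the grammar, by fixed-point iteration):
  FIRST(L) = { '(', 'c', 'f', ε }

To compute FIRST(L f E), process the symbols left to right:
Symbol L is a non-terminal. Add FIRST(L) \ {ε} = { '(', 'c', 'f' }
L is nullable (ε ∈ FIRST(L)), continue to the next symbol.
Symbol f is a terminal. Add 'f' and stop.
FIRST(L f E) = { '(', 'c', 'f' }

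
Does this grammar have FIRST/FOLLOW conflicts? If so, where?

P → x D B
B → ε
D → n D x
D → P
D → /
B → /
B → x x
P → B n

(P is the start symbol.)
Yes. B → '/' with FOLLOW(B) on { '/' }; B → x x with FOLLOW(B) on { 'x' }

A FIRST/FOLLOW conflict occurs when a non-terminal N has a nullable alternative N → β (β ⇒* ε) and another alternative N → α with FIRST(α) ∩ FOLLOW(N) ≠ ∅: on such a lookahead the parser cannot decide between expanding α and letting N vanish via β.

Nullable non-terminals: B.

B: nullable alternative(s) B → ε; FOLLOW(B) = { $, '/', 'n', 'x' }
  B → ε: FIRST \ {ε} = { } — this is the only nullable alternative, skip
  B → /: FIRST \ {ε} = { '/' } — overlaps FOLLOW(B) on { '/' }: CONFLICT
  B → x x: FIRST \ {ε} = { 'x' } — overlaps FOLLOW(B) on { 'x' }: CONFLICT

D, P have no nullable alternative, so no FIRST/FOLLOW check is needed there.

So the grammar has 2 FIRST/FOLLOW conflicts (marked CONFLICT above).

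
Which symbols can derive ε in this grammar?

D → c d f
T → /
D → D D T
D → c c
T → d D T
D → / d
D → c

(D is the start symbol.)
None

A non-terminal is nullable if it can derive ε (the empty string): either it has an ε-production, or it has a production whose right-hand side consists entirely of nullable non-terminals.

There are no ε-productions, so no non-terminal can derive ε.
No non-terminals are nullable.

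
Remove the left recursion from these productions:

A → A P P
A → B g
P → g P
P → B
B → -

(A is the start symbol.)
A is directly left-recursive. The standard transformation for
  A → A α₁ | ... | A α_m | β₁ | ... | β_n
is
  A  → β₁ A' | ... | β_n A'
  A' → α₁ A' | ... | α_m A' | ε

A → B g becomes A → B g A'
A → A P P becomes A' → P P A'
Add A' → ε

Productions for other non-terminals are unchanged:
  P → g P
  P → B
  B → -

Resulting grammar:
A → B g A'
A' → P P A'
A' → ε
P → g P
P → B
B → -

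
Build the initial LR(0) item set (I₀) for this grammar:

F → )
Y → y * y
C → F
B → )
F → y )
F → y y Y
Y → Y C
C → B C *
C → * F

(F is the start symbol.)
{ [F → . )], [F → . y )], [F → . y y Y], [F' → . F] }

First, augment the grammar with F' → F
I₀ = CLOSURE({ [F' → . F] }):
  [F' → . F] has the dot before F: add [F → . )], [F → . y )], [F → . y y Y]
No further items can be added.

I₀ = { [F → . )], [F → . y )], [F → . y y Y], [F' → . F] }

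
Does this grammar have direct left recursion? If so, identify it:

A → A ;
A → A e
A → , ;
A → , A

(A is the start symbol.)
Yes, A is left-recursive

Direct left recursion occurs when N → N α for some non-terminal N (the right-hand side begins with the left-hand side itself).

A → A ;: LEFT RECURSIVE (starts with A)
A → A e: LEFT RECURSIVE (starts with A)
A → , ;: starts with ','
A → , A: starts with ','

The grammar has direct left recursion on: A.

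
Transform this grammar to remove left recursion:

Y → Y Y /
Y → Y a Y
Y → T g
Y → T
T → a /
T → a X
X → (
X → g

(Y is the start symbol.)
Y is directly left-recursive. The standard transformation for
  A → A α₁ | ... | A α_m | β₁ | ... | β_n
is
  A  → β₁ A' | ... | β_n A'
  A' → α₁ A' | ... | α_m A' | ε

Y → T g becomes Y → T g Y'
Y → T becomes Y → T Y'
Y → Y Y / becomes Y' → Y / Y'
Y → Y a Y becomes Y' → a Y Y'
Add Y' → ε

Productions for other non-terminals are unchanged:
  T → a /
  T → a X
  X → (
  X → g

Resulting grammar:
Y → T g Y'
Y → T Y'
Y' → Y / Y'
Y' → a Y Y'
Y' → ε
T → a /
T → a X
X → (
X → g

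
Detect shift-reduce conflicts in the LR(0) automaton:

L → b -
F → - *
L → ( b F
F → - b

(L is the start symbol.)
A shift-reduce conflict occurs when an LR(0) state has both:
  - a complete (reduce) item [A → α .] (dot at the end), and
  - a shift item [B → β . c γ] (dot before a terminal).

Augment with L' → L and build the canonical LR(0) collection (I0 = CLOSURE({[L' → . L]}), then GOTO on every symbol after a dot until no new states appear). It has 10 states:
  I0: { [L → . ( b F], [L → . b -], [L' → . L] }  — shift
  I1: { [L → ( . b F] }  — shift
  I2: { [L' → L .] }  — accept
  I3: { [L → b . -] }  — shift
  I4: { [L → b - .] }  — reduce
  I5: { [F → . - *], [F → . - b], [L → ( b . F] }  — shift
  I6: { [F → - . *], [F → - . b] }  — shift
  I7: { [L → ( b F .] }  — reduce
  I8: { [F → - * .] }  — reduce
  I9: { [F → - b .] }  — reduce

No state contains both a complete item and a shift item.

Answer: No shift-reduce conflicts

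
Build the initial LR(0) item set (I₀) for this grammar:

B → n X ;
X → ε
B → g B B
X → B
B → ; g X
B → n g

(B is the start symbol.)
{ [B → . ; g X], [B → . g B B], [B → . n X ;], [B → . n g], [B' → . B] }

First, augment the grammar with B' → B
I₀ = CLOSURE({ [B' → . B] }):
  [B' → . B] has the dot before B: add [B → . n X ;], [B → . g B B], [B → . ; g X], [B → . n g]
No further items can be added.

I₀ = { [B → . ; g X], [B → . g B B], [B → . n X ;], [B → . n g], [B' → . B] }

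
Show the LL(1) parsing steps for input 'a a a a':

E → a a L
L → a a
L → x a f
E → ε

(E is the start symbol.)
Stack is shown with the top on the left.

Stack    Input      Action
--------------------------
E $      a a a a $  output E → a a L
a a L $  a a a a $  match 'a'
a L $    a a a $    match 'a'
L $      a a $      output L → a a
a a $    a a $      match 'a'
a $      a $        match 'a'
$        $          accept

The string is accepted.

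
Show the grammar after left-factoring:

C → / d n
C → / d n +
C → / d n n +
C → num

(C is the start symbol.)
Left-factoring transforms A → αβ₁ | αβ₂ into A → αA' and A' → β₁ | β₂
(α is the longest common prefix among the alternatives). Repeat until
no nonterminal has two alternatives with a common prefix.

Round 1: C has alternatives sharing prefix '/ d n'. Introduce C': C → / d n C'
  Add: C' → ε
  Add: C' → +
  Add: C' → n +

No remaining common prefixes — done.

Resulting grammar:
C → / d n C'
C' → ε
C' → +
C' → n +
C → num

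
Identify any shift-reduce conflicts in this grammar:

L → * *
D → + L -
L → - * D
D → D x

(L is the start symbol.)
Yes — I6: [L → - * D .] vs [D → D . x]

Augment with L' → L and build the canonical LR(0) collection (I0 = CLOSURE({[L' → . L]}), then GOTO on every symbol after a dot until no new states appear). It has 11 states:
  I0: { [L → . * *], [L → . - * D], [L' → . L] }  — shift
  I1: { [L → * . *] }  — shift
  I2: { [L → - . * D] }  — shift
  I3: { [L' → L .] }  — accept
  I4: { [D → . + L -], [D → . D x], [L → - * . D] }  — shift
  I5: { [D → + . L -], [L → . * *], [L → . - * D] }  — shift
  I6: { [D → D . x], [L → - * D .] }  — shift, reduce
  I7: { [D → D x .] }  — reduce
  I8: { [D → + L . -] }  — shift
  I9: { [D → + L - .] }  — reduce
  I10: { [L → * * .] }  — reduce

I6 contains reduce item [L → - * D .] and shift item [D → D . x] — shift-reduce conflict.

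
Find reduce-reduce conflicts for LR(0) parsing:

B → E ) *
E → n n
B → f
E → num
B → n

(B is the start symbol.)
Augment with B' → B and build the canonical LR(0) collection (I0 = CLOSURE({[B' → . B]}), then GOTO on every symbol after a dot until no new states appear). It has 9 states:
  I0: { [B → . E ) *], [B → . f], [B → . n], [B' → . B], [E → . n n], [E → . num] }  — shift
  I1: { [B' → B .] }  — accept
  I2: { [B → E . ) *] }  — shift
  I3: { [B → f .] }  — reduce
  I4: { [B → n .], [E → n . n] }  — shift, reduce
  I5: { [E → num .] }  — reduce
  I6: { [E → n n .] }  — reduce
  I7: { [B → E ) . *] }  — shift
  I8: { [B → E ) * .] }  — reduce

No state contains more than one complete item.

Answer: No reduce-reduce conflicts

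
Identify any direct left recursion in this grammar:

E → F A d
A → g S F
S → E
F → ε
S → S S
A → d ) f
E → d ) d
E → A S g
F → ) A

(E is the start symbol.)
Direct left recursion occurs when N → N α for some non-terminal N (the right-hand side begins with the left-hand side itself).

E → F A d: starts with F
A → g S F: starts with g
S → E: starts with E
F → ε: starts with ε
S → S S: LEFT RECURSIVE (starts with S)
A → d ) f: starts with d
E → d ) d: starts with d
E → A S g: starts with A
F → ) A: starts with ')'

The grammar has direct left recursion on: S.

Answer: Yes, S is left-recursive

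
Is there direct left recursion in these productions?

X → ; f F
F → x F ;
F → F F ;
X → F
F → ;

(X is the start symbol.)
X → ; f F: starts with ';'
F → x F ;: starts with x
F → F F ;: LEFT RECURSIVE (starts with F)
X → F: starts with F
F → ;: starts with ';'

The grammar has direct left recursion on: F.

Answer: Yes, F is left-recursive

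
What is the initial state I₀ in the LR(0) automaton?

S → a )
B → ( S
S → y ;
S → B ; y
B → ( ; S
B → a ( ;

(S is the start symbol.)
{ [B → . ( ; S], [B → . ( S], [B → . a ( ;], [S → . B ; y], [S → . a )], [S → . y ;], [S' → . S] }

First, augment the grammar with S' → S
I₀ = CLOSURE({ [S' → . S] }):
  [S' → . S] has the dot before S: add [S → . a )], [S → . y ;], [S → . B ; y]
  [S → . B ; y] has the dot before B: add [B → . ( S], [B → . ( ; S], [B → . a ( ;]
No further items can be added.

I₀ = { [B → . ( ; S], [B → . ( S], [B → . a ( ;], [S → . B ; y], [S → . a )], [S → . y ;], [S' → . S] }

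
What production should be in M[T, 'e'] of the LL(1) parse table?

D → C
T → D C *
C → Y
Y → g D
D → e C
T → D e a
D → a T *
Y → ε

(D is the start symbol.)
To find M[T, 'e'], we find productions for T where 'e' is in the predict set (PREDICT(N → α) = (FIRST(α) \ {ε}) ∪ (FOLLOW(N) if α ⇒* ε)).

Relevant sets:
  FIRST(D) = { 'a', 'e', 'g', ε }
  FIRST(C) = { 'g', ε }

T → D C *: PREDICT = { '*', 'a', 'e', 'g' }
  'e' is in predict set, so this production goes in M[T, 'e']
T → D e a: PREDICT = { 'a', 'e', 'g' }
  'e' is in predict set, so this production goes in M[T, 'e']

M[T, 'e'] = T → D C *, T → D e a  (a multiply-defined cell — the grammar is not LL(1))

Answer: T → D C *, T → D e a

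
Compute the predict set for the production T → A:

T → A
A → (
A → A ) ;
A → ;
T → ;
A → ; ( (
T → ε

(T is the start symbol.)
{ '(', ';' }

PREDICT(T → A) = (FIRST(RHS) \ {ε}) ∪ (FOLLOW(T) if ε ∈ FIRST(RHS), i.e. RHS ⇒* ε)
FIRST(A) = { '(', ';' }
FIRST(A) = { '(', ';' }
ε ∉ FIRST(A), so FOLLOW(T) is not added.
PREDICT(T → A) = { '(', ';' }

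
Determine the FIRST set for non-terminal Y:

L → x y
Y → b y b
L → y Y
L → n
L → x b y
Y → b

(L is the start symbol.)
To compute FIRST(Y), examine every production with Y on the left-hand side, reading each right-hand side left to right until a non-nullable symbol is reached.

From Y → b y b:
  - b is a terminal: add 'b' and stop
From Y → b:
  - b is a terminal: add 'b' and stop

Collecting: FIRST(Y) = { 'b' }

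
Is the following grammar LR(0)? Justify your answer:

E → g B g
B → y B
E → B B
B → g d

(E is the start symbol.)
Yes, the grammar is LR(0)

A grammar is LR(0) if no state in the canonical LR(0) collection has:
  - both a shift item (dot before a terminal) and a complete item (shift-reduce conflict), or
  - two or more complete items (reduce-reduce conflict; the accept item [E' → E .] counts as a complete item here).

Augment with E' → E and build the canonical LR(0) collection (I0 = CLOSURE({[E' → . E]}), then GOTO on every symbol after a dot until no new states appear). It has 11 states:
  I0: { [B → . g d], [B → . y B], [E → . B B], [E → . g B g], [E' → . E] }  — shift
  I1: { [B → . g d], [B → . y B], [E → B . B] }  — shift
  I2: { [E' → E .] }  — accept
  I3: { [B → . g d], [B → . y B], [B → g . d], [E → g . B g] }  — shift
  I4: { [B → . g d], [B → . y B], [B → y . B] }  — shift
  I5: { [B → y B .] }  — reduce
  I6: { [B → g . d] }  — shift
  I7: { [B → g d .] }  — reduce
  I8: { [E → g B . g] }  — shift
  I9: { [E → g B g .] }  — reduce
  I10: { [E → B B .] }  — reduce

Every state is either a pure shift/goto state or contains exactly one complete item and nothing to shift — no conflicts. The grammar is LR(0).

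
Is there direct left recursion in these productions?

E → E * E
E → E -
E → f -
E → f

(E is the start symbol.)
Yes, E is left-recursive

E → E * E: LEFT RECURSIVE (starts with E)
E → E -: LEFT RECURSIVE (starts with E)
E → f -: starts with f
E → f: starts with f

The grammar has direct left recursion on: E.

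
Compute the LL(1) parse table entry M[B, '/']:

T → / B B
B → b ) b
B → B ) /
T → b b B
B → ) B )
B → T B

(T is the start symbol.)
To find M[B, '/'], we find productions for B where '/' is in the predict set (PREDICT(N → α) = (FIRST(α) \ {ε}) ∪ (FOLLOW(N) if α ⇒* ε)).

Relevant sets:
  FIRST(B) = { ')', '/', 'b' }
  FIRST(T) = { '/', 'b' }

B → b ) b: PREDICT = { 'b' }
B → B ) /: PREDICT = { ')', '/', 'b' }
  '/' is in predict set, so this production goes in M[B, '/']
B → ) B ): PREDICT = { ')' }
B → T B: PREDICT = { '/', 'b' }
  '/' is in predict set, so this production goes in M[B, '/']

M[B, '/'] = B → B ) /, B → T B  (a multiply-defined cell — the grammar is not LL(1))

Answer: B → B ) /, B → T B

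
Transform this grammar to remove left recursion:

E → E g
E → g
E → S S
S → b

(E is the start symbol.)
E → g E'
E → S S E'
E' → g E'
E' → ε
S → b

E is directly left-recursive. The standard transformation for
  A → A α₁ | ... | A α_m | β₁ | ... | β_n
is
  A  → β₁ A' | ... | β_n A'
  A' → α₁ A' | ... | α_m A' | ε

E → g becomes E → g E'
E → S S becomes E → S S E'
E → E g becomes E' → g E'
Add E' → ε

Productions for other non-terminals are unchanged:
  S → b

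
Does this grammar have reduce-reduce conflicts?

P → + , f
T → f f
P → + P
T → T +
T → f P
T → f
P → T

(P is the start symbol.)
Yes — I6: [T → f .] vs [T → f f .]

Augment with P' → P and build the canonical LR(0) collection (I0 = CLOSURE({[P' → . P]}), then GOTO on every symbol after a dot until no new states appear). It has 11 states:
  I0: { [P → . + , f], [P → . + P], [P → . T], [P' → . P], [T → . T +], [T → . f P], [T → . f f], [T → . f] }  — shift
  I1: { [P → + . , f], [P → + . P], [P → . + , f], [P → . + P], [P → . T], [T → . T +], [T → . f P], [T → . f f], [T → . f] }  — shift
  I2: { [P' → P .] }  — accept
  I3: { [P → T .], [T → T . +] }  — shift, reduce
  I4: { [P → . + , f], [P → . + P], [P → . T], [T → . T +], [T → . f P], [T → . f f], [T → . f], [T → f . P], [T → f . f], [T → f .] }  — shift, reduce
  I5: { [T → f P .] }  — reduce
  I6: { [P → . + , f], [P → . + P], [P → . T], [T → . T +], [T → . f P], [T → . f f], [T → . f], [T → f . P], [T → f . f], [T → f .], [T → f f .] }  — shift, 2 reduces
  I7: { [T → T + .] }  — reduce
  I8: { [P → + , . f] }  — shift
  I9: { [P → + P .] }  — reduce
  I10: { [P → + , f .] }  — reduce

I6 contains complete items [T → f .], [T → f f .] — reduce-reduce conflict.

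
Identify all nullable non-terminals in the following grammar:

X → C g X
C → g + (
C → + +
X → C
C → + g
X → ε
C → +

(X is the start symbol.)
A non-terminal is nullable if it can derive ε (the empty string): either it has an ε-production, or it has a production whose right-hand side consists entirely of nullable non-terminals.

ε-productions: X → ε
So X is immediately nullable.
No further non-terminal can be added: every production for the remaining non-terminals contains a terminal or a non-nullable non-terminal.
Nullable = { 'X' }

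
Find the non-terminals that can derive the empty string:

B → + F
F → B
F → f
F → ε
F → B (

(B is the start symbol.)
A non-terminal is nullable if it can derive ε (the empty string): either it has an ε-production, or it has a production whose right-hand side consists entirely of nullable non-terminals.

ε-productions: F → ε
So F is immediately nullable.
No further non-terminal can be added: every production for the remaining non-terminals contains a terminal or a non-nullable non-terminal.
Nullable = { 'F' }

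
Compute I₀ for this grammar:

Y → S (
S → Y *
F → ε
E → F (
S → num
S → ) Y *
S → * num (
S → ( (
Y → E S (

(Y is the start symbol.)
First, augment the grammar with Y' → Y
I₀ = CLOSURE({ [Y' → . Y] }):
  [Y' → . Y] has the dot before Y: add [Y → . S (], [Y → . E S (]
  [Y → . S (] has the dot before S: add [S → . Y *], [S → . num], [S → . ) Y *], [S → . * num (], [S → . ( (]
  [Y → . E S (] has the dot before E: add [E → . F (]
  [E → . F (] has the dot before F: add [F → .]
No further items can be added.

I₀ = { [E → . F (], [F → .], [S → . ( (], [S → . ) Y *], [S → . * num (], [S → . Y *], [S → . num], [Y → . E S (], [Y → . S (], [Y' → . Y] }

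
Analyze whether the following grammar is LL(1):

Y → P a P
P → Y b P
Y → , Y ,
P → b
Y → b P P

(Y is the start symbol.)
No. Predict set conflict for Y: { ',' }

A grammar is LL(1) if for each non-terminal N with multiple productions, the predict sets of those productions are pairwise disjoint, where PREDICT(N → α) = (FIRST(α) \ {ε}) ∪ (FOLLOW(N) if α ⇒* ε).

Relevant sets:
  FIRST(P) = { ',', 'b' }
  FIRST(Y) = { ',', 'b' }

For Y:
  PREDICT(Y → P a P) = { ',', 'b' }
  PREDICT(Y → ',' Y ',') = { ',' }
  PREDICT(Y → b P P) = { 'b' }
For P:
  PREDICT(P → Y b P) = { ',', 'b' }
  PREDICT(P → b) = { 'b' }

Conflict found: Predict set conflict for Y: { ',' }
The grammar is NOT LL(1).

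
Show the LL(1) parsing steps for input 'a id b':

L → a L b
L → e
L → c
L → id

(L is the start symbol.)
LL(1) parsing maintains a stack (initially the start symbol over $) and the input. At each step: if the stack top is a terminal, match it against the current input token; if it is a non-terminal N, replace it with the RHS of M[N, lookahead] (the unique production whose predict set contains the lookahead).

Stack is shown with the top on the left.

Stack    Input     Action
-------------------------
L $      a id b $  output L → a L b
a L b $  a id b $  match 'a'
L b $    id b $    output L → id
id b $   id b $    match 'id'
b $      b $       match 'b'
$        $         accept

The string is accepted.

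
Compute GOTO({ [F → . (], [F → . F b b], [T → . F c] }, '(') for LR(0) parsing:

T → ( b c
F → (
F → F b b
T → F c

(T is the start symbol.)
GOTO(I, '(') = CLOSURE({ [A → αX.β] : [A → α.Xβ] ∈ I, X = '(' })

Items with dot before '(', with the dot advanced:
  [F → . (] → [F → ( .]
Closure adds nothing (no advanced item has the dot before a non-terminal).

GOTO = { [F → ( .] }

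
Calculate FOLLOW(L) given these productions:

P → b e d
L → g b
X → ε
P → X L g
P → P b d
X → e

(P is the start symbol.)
{ 'g' }

To compute FOLLOW(L), find every occurrence of L on a right-hand side N → α L β: add FIRST(β) \ {ε}, and if β is empty or nullable also add FOLLOW(N). Iterate to a fixed point.

In P → X L g: L is followed by g, add FIRST(g) \ {ε} = { 'g' }

Taking the union: FOLLOW(L) = { 'g' }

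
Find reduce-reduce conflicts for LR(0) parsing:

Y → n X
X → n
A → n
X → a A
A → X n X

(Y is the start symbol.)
Yes — I8: [A → n .] vs [X → n .]

Augment with Y' → Y and build the canonical LR(0) collection (I0 = CLOSURE({[Y' → . Y]}), then GOTO on every symbol after a dot until no new states appear). It has 11 states:
  I0: { [Y → . n X], [Y' → . Y] }  — shift
  I1: { [Y' → Y .] }  — accept
  I2: { [X → . a A], [X → . n], [Y → n . X] }  — shift
  I3: { [Y → n X .] }  — reduce
  I4: { [A → . X n X], [A → . n], [X → . a A], [X → . n], [X → a . A] }  — shift
  I5: { [X → n .] }  — reduce
  I6: { [X → a A .] }  — reduce
  I7: { [A → X . n X] }  — shift
  I8: { [A → n .], [X → n .] }  — 2 reduces
  I9: { [A → X n . X], [X → . a A], [X → . n] }  — shift
  I10: { [A → X n X .] }  — reduce

I8 contains complete items [A → n .], [X → n .] — reduce-reduce conflict.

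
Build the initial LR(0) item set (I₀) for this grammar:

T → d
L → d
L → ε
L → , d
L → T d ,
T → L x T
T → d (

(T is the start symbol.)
First, augment the grammar with T' → T
I₀ = CLOSURE({ [T' → . T] }):
  [T' → . T] has the dot before T: add [T → . d], [T → . L x T], [T → . d (]
  [T → . L x T] has the dot before L: add [L → . d], [L → .], [L → . , d], [L → . T d ,]
No further items can be added.

I₀ = { [L → . , d], [L → . T d ,], [L → . d], [L → .], [T → . L x T], [T → . d (], [T → . d], [T' → . T] }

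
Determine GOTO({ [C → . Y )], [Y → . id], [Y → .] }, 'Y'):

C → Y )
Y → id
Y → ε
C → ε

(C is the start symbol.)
GOTO(I, 'Y') = CLOSURE({ [A → αX.β] : [A → α.Xβ] ∈ I, X = 'Y' })

Items with dot before 'Y', with the dot advanced:
  [C → . Y )] → [C → Y . )]
Closure adds nothing (no advanced item has the dot before a non-terminal).

GOTO = { [C → Y . )] }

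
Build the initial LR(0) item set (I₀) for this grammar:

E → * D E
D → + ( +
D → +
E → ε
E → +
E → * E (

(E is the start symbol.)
First, augment the grammar with E' → E
I₀ = CLOSURE({ [E' → . E] }):
  [E' → . E] has the dot before E: add [E → . * D E], [E → .], [E → . +], [E → . * E (]
No further items can be added.

I₀ = { [E → . * D E], [E → . * E (], [E → . +], [E → .], [E' → . E] }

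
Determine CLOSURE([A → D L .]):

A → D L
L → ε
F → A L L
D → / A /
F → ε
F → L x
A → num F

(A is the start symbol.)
{ [A → D L .] }

Start with: [A → D L .]
The dot is at the end, so nothing is added.

CLOSURE = { [A → D L .] }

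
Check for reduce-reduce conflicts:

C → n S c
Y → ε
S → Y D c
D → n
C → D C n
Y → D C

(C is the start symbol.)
A reduce-reduce conflict occurs when an LR(0) state has two complete items [A → α .] and [B → β .] — both call for a reduction, and with no lookahead the parser cannot choose between them.

Augment with C' → C and build the canonical LR(0) collection (I0 = CLOSURE({[C' → . C]}), then GOTO on every symbol after a dot until no new states appear). It has 14 states:
  I0: { [C → . D C n], [C → . n S c], [C' → . C], [D → . n] }  — shift
  I1: { [C' → C .] }  — accept
  I2: { [C → . D C n], [C → . n S c], [C → D . C n], [D → . n] }  — shift
  I3: { [C → n . S c], [D → . n], [D → n .], [S → . Y D c], [Y → . D C], [Y → .] }  — shift, 2 reduces
  I4: { [C → . D C n], [C → . n S c], [D → . n], [Y → D . C] }  — shift
  I5: { [C → n S . c] }  — shift
  I6: { [D → . n], [S → Y . D c] }  — shift
  I7: { [D → n .] }  — reduce
  I8: { [S → Y D . c] }  — shift
  I9: { [S → Y D c .] }  — reduce
  I10: { [C → n S c .] }  — reduce
  I11: { [Y → D C .] }  — reduce
  I12: { [C → D C . n] }  — shift
  I13: { [C → D C n .] }  — reduce

I3 contains complete items [D → n .], [Y → .] — reduce-reduce conflict.

Answer: Yes — I3: [D → n .] vs [Y → .]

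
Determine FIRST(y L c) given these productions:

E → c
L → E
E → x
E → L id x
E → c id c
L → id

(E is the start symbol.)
To compute FIRST(y L c), process the symbols left to right:
Symbol y is a terminal. Add 'y' and stop.
FIRST(y L c) = { 'y' }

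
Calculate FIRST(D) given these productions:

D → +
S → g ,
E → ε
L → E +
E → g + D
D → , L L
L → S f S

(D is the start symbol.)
{ '+', ',' }

From D → +:
  - '+' is a terminal: add '+' and stop
From D → , L L:
  - ',' is a terminal: add ',' and stop

Collecting: FIRST(D) = { '+', ',' }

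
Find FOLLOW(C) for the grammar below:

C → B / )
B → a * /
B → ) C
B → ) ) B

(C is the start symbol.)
To compute FOLLOW(C), find every occurrence of C on a right-hand side N → α C β: add FIRST(β) \ {ε}, and if β is empty or nullable also add FOLLOW(N). Iterate to a fixed point.

C is the start symbol, so $ ∈ FOLLOW(C).
In B → ) C: C is at the end, add FOLLOW(B)

The FOLLOW sets referred to above (computed the same way, to a fixed point):
  FOLLOW(B) = { '/' }

Taking the union: FOLLOW(C) = { $, '/' }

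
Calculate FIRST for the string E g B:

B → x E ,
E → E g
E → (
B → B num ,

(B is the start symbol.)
{ '(' }

FIRST sets of the non-terminals involved (from the grammar, by fixed-point iteration):
  FIRST(E) = { '(' }

To compute FIRST(E g B), process the symbols left to right:
Symbol E is a non-terminal. Add FIRST(E) \ {ε} = { '(' }
E is not nullable (ε ∉ FIRST(E)), so stop here.
FIRST(E g B) = { '(' }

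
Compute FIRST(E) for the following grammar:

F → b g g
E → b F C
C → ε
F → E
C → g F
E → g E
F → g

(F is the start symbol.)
{ 'b', 'g' }

From E → b F C:
  - b is a terminal: add 'b' and stop
From E → g E:
  - g is a terminal: add 'g' and stop

Collecting: FIRST(E) = { 'b', 'g' }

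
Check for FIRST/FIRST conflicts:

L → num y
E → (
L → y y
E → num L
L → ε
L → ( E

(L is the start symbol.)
A FIRST/FIRST conflict occurs when two productions N → α and N → β for the same non-terminal have FIRST(α) ∩ FIRST(β) ≠ ∅ (with ε ∈ FIRST of a nullable right-hand side, so two nullable alternatives also conflict).

Productions for L:
  L → num y: FIRST = { 'num' }
  L → y y: FIRST = { 'y' }
  L → ε: FIRST = { ε }
  L → ( E: FIRST = { '(' }
Productions for E:
  E → (: FIRST = { '(' }
  E → num L: FIRST = { 'num' }

All alternatives of each non-terminal have pairwise disjoint FIRST sets.

Answer: No FIRST/FIRST conflicts.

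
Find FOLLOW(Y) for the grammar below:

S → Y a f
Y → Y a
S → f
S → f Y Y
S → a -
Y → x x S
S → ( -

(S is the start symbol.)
In S → Y a f: Y is followed by a f, add FIRST(a f) \ {ε} = { 'a' }
In Y → Y a: Y is followed by a, add FIRST(a) \ {ε} = { 'a' }
In S → f Y Y: Y is followed by Y, add FIRST(Y) \ {ε} = { 'x' }
In S → f Y Y: Y is at the end, add FOLLOW(S)

The FOLLOW sets referred to above (computed the same way, to a fixed point):
  FOLLOW(S) = { $, 'a', 'x' }

Taking the union: FOLLOW(Y) = { $, 'a', 'x' }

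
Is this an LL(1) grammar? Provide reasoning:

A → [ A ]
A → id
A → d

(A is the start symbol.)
A grammar is LL(1) if for each non-terminal N with multiple productions, the predict sets of those productions are pairwise disjoint, where PREDICT(N → α) = (FIRST(α) \ {ε}) ∪ (FOLLOW(N) if α ⇒* ε).

For A:
  PREDICT(A → '[' A ']') = { '[' }
  PREDICT(A → id) = { 'id' }
  PREDICT(A → d) = { 'd' }

All predict sets are disjoint. The grammar IS LL(1).

Answer: Yes, the grammar is LL(1).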